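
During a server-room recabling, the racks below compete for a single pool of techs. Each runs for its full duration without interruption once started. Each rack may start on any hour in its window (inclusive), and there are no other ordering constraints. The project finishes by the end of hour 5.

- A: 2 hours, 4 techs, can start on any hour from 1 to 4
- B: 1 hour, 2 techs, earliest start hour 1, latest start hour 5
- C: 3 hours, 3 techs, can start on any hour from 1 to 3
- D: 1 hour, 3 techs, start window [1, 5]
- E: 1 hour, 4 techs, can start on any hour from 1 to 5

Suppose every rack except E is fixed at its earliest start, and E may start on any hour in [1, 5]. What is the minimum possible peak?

E@1: h1:16  h2:7  h3:3  h4:0  h5:0 → peak 16
E@2: h1:12  h2:11  h3:3  h4:0  h5:0 → peak 12
E@3: h1:12  h2:7  h3:7  h4:0  h5:0 → peak 12
E@4: h1:12  h2:7  h3:3  h4:4  h5:0 → peak 12
E@5: h1:12  h2:7  h3:3  h4:0  h5:4 → peak 12
Best is E@2, peak 12.

12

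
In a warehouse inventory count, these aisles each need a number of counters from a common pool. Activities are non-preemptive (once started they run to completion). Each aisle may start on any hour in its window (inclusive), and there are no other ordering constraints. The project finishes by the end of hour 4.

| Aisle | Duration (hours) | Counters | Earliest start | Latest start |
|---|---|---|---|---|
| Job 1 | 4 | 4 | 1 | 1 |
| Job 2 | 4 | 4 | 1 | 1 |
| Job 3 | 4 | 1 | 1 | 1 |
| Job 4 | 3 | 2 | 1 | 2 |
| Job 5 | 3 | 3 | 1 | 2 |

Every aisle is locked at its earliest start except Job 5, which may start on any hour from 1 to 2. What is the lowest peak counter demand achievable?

14

Job 5@1: h1:14  h2:14  h3:14  h4:9 → peak 14
Job 5@2: h1:11  h2:14  h3:14  h4:12 → peak 14
Best is Job 5@1, peak 14.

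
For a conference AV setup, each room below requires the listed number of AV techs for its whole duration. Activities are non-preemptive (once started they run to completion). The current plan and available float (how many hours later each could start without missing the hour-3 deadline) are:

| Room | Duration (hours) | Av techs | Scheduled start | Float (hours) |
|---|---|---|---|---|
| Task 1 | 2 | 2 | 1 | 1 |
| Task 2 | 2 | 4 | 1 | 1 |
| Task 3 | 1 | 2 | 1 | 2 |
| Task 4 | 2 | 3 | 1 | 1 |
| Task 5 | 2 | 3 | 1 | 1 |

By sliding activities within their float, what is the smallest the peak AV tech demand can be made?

Early-start (Task 1@1, Task 2@1, Task 3@1, Task 4@1, Task 5@1) gives peak 14: h1:14  h2:12  h3:0.
Shift Task 5→2.
Schedule Task 1@1, Task 2@1, Task 3@1, Task 4@1, Task 5@2: h1:11  h2:12  h3:3 — peak 12.

12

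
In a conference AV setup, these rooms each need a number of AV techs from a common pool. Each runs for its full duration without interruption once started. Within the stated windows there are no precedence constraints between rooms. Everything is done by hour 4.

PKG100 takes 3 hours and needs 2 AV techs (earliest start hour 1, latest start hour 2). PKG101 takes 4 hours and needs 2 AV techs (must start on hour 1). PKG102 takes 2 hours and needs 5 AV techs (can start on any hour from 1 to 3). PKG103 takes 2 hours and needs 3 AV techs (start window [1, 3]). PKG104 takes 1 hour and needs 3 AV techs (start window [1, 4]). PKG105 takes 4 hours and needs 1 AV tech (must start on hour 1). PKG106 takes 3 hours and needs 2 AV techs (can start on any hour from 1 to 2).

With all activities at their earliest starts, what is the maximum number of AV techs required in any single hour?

18

Early-start schedule: PKG100@1, PKG101@1, PKG102@1, PKG103@1, PKG104@1, PKG105@1, PKG106@1.
Load per hour: hour 1: 18, hour 2: 15, hour 3: 7, hour 4: 3.
Peak is 18.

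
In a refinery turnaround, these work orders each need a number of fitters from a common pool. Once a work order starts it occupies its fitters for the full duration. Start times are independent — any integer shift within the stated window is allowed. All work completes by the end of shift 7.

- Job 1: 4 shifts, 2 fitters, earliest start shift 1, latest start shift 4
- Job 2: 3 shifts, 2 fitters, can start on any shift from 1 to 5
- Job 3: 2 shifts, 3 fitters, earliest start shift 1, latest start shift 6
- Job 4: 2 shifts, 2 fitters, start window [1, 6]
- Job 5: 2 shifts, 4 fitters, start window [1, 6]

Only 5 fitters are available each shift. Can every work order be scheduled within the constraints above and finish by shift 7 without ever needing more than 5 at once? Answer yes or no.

The minimum achievable peak is 6; 5 < 6, so no feasible schedule stays within the cap.

no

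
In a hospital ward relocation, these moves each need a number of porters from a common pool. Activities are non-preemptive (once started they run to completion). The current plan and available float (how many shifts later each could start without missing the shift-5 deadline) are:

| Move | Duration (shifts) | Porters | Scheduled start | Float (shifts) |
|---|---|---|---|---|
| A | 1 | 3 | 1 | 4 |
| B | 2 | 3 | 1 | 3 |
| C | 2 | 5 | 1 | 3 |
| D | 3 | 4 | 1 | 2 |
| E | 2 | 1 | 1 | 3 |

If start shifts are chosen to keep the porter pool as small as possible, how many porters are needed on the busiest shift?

7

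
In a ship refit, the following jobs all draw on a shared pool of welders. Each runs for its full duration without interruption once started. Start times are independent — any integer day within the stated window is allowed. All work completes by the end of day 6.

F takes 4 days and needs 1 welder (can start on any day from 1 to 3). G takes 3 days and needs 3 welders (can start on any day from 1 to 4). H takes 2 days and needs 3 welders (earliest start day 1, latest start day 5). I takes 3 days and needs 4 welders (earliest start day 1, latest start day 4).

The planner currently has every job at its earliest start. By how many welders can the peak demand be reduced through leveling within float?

Early-start peak: d1:11  d2:11  d3:8  d4:1  d5:0  d6:0 ⇒ 11.
Leveled (F@1, G@4, H@5, I@1): d1:5  d2:5  d3:5  d4:4  d5:6  d6:6 ⇒ 6.
Reduction 11 − 6 = 5.

5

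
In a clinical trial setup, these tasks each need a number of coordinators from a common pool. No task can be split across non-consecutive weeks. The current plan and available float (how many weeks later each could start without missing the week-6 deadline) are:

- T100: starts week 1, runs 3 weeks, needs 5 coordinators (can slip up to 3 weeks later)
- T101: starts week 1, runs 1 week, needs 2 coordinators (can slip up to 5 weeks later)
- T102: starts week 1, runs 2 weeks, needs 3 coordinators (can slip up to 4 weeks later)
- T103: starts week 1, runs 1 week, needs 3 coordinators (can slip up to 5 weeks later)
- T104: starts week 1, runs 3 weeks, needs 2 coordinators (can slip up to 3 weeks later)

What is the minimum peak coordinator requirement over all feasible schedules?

Early-start (T100@1, T101@1, T102@1, T103@1, T104@1) gives peak 15: w1:15  w2:10  w3:7  w4:0  w5:0  w6:0.
Shift T102→4, T103→5, T104→2.
Schedule T100@1, T101@1, T102@4, T103@5, T104@2: w1:7  w2:7  w3:7  w4:5  w5:6  w6:0 — peak 7.

7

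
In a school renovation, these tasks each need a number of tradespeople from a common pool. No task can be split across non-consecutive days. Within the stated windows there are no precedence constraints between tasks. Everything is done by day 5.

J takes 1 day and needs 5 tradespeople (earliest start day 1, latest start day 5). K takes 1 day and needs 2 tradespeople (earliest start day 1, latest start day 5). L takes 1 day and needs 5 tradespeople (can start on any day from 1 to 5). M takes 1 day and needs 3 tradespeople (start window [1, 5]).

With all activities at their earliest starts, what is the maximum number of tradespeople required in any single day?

Early-start schedule: J@1, K@1, L@1, M@1.
Load per day: day 1: 15, day 2: 0, day 3: 0, day 4: 0, day 5: 0.
Peak is 15.

15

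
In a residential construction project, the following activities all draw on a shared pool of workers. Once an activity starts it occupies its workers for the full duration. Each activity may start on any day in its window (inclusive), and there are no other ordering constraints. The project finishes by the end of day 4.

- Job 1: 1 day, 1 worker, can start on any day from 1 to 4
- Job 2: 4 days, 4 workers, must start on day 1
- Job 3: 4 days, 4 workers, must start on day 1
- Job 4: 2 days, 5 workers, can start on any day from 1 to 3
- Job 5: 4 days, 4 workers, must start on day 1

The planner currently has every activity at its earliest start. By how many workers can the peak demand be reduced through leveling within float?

1

Early-start peak: d1:18  d2:17  d3:12  d4:12 ⇒ 18.
Leveled (Job 1@1, Job 2@1, Job 3@1, Job 4@2, Job 5@1): d1:13  d2:17  d3:17  d4:12 ⇒ 17.
Reduction 18 − 17 = 1.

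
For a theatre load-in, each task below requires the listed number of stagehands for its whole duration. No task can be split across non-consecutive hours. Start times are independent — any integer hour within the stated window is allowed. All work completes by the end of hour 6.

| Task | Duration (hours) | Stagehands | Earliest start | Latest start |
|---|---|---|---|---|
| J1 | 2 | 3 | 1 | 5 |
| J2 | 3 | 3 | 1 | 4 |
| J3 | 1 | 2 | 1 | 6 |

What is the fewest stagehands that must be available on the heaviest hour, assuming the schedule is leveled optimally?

Early-start (J1@1, J2@1, J3@1) gives peak 8: h1:8  h2:6  h3:3  h4:0  h5:0  h6:0.
Shift J2→3, J3→6.
Schedule J1@1, J2@3, J3@6: h1:3  h2:3  h3:3  h4:3  h5:3  h6:2 — peak 3.
Total stagehand-hours = 17 over 6 hours ⇒ peak ≥ ⌈17/6⌉ = 3, so 3 is optimal.

3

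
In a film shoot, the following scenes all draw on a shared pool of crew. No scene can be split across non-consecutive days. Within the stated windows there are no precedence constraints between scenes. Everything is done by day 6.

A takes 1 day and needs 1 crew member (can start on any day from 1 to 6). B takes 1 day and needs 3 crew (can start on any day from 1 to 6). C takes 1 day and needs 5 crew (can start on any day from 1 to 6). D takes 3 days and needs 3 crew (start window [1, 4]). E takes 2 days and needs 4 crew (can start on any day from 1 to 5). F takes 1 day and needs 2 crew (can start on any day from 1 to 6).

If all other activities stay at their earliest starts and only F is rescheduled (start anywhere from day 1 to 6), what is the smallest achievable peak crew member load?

F@1: d1:18  d2:7  d3:3  d4:0  d5:0  d6:0 → peak 18
F@2: d1:16  d2:9  d3:3  d4:0  d5:0  d6:0 → peak 16
F@3: d1:16  d2:7  d3:5  d4:0  d5:0  d6:0 → peak 16
F@4: d1:16  d2:7  d3:3  d4:2  d5:0  d6:0 → peak 16
F@5: d1:16  d2:7  d3:3  d4:0  d5:2  d6:0 → peak 16
F@6: d1:16  d2:7  d3:3  d4:0  d5:0  d6:2 → peak 16
Best is F@2, peak 16.

16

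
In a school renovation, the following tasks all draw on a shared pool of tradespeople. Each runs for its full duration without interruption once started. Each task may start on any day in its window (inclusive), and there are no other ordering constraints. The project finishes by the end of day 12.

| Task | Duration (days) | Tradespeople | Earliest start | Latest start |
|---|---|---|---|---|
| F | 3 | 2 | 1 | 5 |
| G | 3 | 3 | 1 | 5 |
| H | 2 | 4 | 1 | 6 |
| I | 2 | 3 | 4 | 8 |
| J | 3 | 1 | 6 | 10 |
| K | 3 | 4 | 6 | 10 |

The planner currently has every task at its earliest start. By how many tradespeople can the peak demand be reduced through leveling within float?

4

Early-start peak: d1:9  d2:9  d3:5  d4:3  d5:3  d6:5  d7:5  d8:5  d9:0  d10:0  d11:0  d12:0 ⇒ 9.
Leveled (F@1, G@1, H@4, I@6, J@6, K@8): d1:5  d2:5  d3:5  d4:4  d5:4  d6:4  d7:4  d8:5  d9:4  d10:4  d11:0  d12:0 ⇒ 5.
Reduction 9 − 5 = 4.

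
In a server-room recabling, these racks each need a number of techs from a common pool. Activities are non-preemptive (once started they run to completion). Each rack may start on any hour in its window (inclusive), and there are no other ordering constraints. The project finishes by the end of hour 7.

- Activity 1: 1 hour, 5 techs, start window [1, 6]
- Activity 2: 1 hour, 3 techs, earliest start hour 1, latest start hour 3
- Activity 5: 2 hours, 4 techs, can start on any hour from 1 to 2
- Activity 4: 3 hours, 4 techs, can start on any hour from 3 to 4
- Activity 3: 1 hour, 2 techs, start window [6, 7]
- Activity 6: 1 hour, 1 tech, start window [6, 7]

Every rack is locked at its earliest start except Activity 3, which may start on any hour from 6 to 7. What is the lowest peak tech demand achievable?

Activity 3@6: h1:12  h2:4  h3:4  h4:4  h5:4  h6:3  h7:0 → peak 12
Activity 3@7: h1:12  h2:4  h3:4  h4:4  h5:4  h6:1  h7:2 → peak 12
Best is Activity 3@6, peak 12.

12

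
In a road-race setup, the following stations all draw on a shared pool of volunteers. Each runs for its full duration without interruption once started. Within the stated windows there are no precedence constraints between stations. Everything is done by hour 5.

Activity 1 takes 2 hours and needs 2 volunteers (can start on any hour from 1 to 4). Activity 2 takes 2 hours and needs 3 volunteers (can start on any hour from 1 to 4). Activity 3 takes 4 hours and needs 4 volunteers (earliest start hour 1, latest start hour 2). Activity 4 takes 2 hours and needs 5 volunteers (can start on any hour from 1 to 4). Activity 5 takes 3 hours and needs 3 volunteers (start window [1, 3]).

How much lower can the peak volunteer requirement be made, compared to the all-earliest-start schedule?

6

Early-start peak: h1:17  h2:17  h3:7  h4:4  h5:0 ⇒ 17.
Leveled (Activity 1@1, Activity 2@3, Activity 3@1, Activity 4@1, Activity 5@3): h1:11  h2:11  h3:10  h4:10  h5:3 ⇒ 11.
Reduction 17 − 11 = 6.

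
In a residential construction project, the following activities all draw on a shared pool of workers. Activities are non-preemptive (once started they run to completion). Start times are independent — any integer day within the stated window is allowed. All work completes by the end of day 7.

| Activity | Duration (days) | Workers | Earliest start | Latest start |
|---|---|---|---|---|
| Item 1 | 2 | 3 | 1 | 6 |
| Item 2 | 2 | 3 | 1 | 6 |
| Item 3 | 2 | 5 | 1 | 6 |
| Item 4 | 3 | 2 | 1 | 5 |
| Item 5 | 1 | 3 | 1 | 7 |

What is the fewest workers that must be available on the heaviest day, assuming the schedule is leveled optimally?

5

Early-start (Item 1@1, Item 2@1, Item 3@1, Item 4@1, Item 5@1) gives peak 16: d1:16  d2:13  d3:2  d4:0  d5:0  d6:0  d7:0.
Shift Item 2→3, Item 3→5, Item 5→7.
Schedule Item 1@1, Item 2@3, Item 3@5, Item 4@1, Item 5@7: d1:5  d2:5  d3:5  d4:3  d5:5  d6:5  d7:3 — peak 5.
Total worker-days = 31 over 7 days ⇒ peak ≥ ⌈31/7⌉ = 5, so 5 is optimal.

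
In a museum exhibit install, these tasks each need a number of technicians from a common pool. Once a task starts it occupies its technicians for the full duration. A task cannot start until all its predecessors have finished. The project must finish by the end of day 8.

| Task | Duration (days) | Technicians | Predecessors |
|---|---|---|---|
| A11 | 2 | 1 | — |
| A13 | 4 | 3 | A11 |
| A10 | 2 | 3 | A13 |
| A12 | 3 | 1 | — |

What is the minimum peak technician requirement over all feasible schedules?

4

Schedule A11@1, A13@3, A10@7, A12@1: d1:2  d2:2  d3:4  d4:3  d5:3  d6:3  d7:3  d8:3 — peak 4.
No arrangement of the 6 feasible schedules does better.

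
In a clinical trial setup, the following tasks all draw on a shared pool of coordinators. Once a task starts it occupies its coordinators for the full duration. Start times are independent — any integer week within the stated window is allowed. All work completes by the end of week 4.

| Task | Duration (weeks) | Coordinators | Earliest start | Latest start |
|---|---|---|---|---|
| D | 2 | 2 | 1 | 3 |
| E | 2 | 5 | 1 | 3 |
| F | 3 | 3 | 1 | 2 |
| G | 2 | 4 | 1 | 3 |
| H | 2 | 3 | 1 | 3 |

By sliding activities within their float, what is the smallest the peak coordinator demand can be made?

10

Early-start (D@1, E@1, F@1, G@1, H@1) gives peak 17: w1:17  w2:17  w3:3  w4:0.
Shift G→3, H→3.
Schedule D@1, E@1, F@1, G@3, H@3: w1:10  w2:10  w3:10  w4:7 — peak 10.
Total coordinator-weeks = 37 over 4 weeks ⇒ peak ≥ ⌈37/4⌉ = 10, so 10 is optimal.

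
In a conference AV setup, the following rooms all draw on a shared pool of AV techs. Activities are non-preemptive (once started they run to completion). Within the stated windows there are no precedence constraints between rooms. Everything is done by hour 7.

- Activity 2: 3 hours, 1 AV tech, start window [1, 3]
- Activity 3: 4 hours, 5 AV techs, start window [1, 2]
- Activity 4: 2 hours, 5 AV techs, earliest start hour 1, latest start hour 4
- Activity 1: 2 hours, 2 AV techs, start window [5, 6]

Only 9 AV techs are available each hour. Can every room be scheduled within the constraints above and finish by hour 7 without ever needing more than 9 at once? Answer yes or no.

no

The minimum achievable peak is 10; 9 < 10, so no feasible schedule stays within the cap.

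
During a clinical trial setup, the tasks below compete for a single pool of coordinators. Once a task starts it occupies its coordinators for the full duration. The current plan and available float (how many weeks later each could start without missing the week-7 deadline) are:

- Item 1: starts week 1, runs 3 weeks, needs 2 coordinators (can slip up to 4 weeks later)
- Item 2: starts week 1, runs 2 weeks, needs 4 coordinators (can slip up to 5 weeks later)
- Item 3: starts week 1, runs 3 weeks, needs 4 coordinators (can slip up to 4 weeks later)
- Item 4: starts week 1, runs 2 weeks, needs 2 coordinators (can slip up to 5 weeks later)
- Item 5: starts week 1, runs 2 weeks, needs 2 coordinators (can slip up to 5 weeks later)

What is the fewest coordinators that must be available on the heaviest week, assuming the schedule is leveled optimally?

6

Early-start (Item 1@1, Item 2@1, Item 3@1, Item 4@1, Item 5@1) gives peak 14: w1:14  w2:14  w3:6  w4:0  w5:0  w6:0  w7:0.
Shift Item 3→3, Item 4→4, Item 5→6.
Schedule Item 1@1, Item 2@1, Item 3@3, Item 4@4, Item 5@6: w1:6  w2:6  w3:6  w4:6  w5:6  w6:2  w7:2 — peak 6.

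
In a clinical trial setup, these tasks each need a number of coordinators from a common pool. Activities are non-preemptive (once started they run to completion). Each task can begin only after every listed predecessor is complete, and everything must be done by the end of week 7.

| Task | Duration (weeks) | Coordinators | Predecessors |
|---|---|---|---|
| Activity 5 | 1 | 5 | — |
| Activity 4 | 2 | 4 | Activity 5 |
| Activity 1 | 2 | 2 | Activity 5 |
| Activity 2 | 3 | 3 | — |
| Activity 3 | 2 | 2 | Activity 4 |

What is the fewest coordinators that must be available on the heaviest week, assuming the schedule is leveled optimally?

Early-start (Activity 5@1, Activity 4@2, Activity 1@2, Activity 2@1, Activity 3@4) gives peak 9: w1:8  w2:9  w3:9  w4:2  w5:2  w6:0  w7:0.
Shift Activity 1→4, Activity 2→4, Activity 3→6.
Schedule Activity 5@1, Activity 4@2, Activity 1@4, Activity 2@4, Activity 3@6: w1:5  w2:4  w3:4  w4:5  w5:5  w6:5  w7:2 — peak 5.
Total coordinator-weeks = 30 over 7 weeks ⇒ peak ≥ ⌈30/7⌉ = 5, so 5 is optimal.

5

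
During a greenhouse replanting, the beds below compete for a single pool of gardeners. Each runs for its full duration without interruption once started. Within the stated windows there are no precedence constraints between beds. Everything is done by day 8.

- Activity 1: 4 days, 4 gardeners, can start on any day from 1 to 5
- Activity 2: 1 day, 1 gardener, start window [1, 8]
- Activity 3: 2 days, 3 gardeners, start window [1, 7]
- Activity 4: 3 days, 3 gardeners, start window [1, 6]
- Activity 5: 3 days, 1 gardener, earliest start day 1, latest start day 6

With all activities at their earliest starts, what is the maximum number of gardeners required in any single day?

Early-start schedule: Activity 1@1, Activity 2@1, Activity 3@1, Activity 4@1, Activity 5@1.
Load per day: day 1: 12, day 2: 11, day 3: 8, day 4: 4, day 5: 0, day 6: 0, day 7: 0, day 8: 0.
Peak is 12.

12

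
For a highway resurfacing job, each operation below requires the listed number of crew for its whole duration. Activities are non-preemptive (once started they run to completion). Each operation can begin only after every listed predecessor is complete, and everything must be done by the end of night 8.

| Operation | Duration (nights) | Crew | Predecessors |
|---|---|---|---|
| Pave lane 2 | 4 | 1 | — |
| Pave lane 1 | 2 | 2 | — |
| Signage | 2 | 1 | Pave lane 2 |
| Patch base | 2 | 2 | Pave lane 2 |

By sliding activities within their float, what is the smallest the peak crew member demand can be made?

Schedule Pave lane 2@1, Pave lane 1@1, Signage@5, Patch base@5: n1:3  n2:3  n3:1  n4:1  n5:3  n6:3  n7:0  n8:0 — peak 3.

3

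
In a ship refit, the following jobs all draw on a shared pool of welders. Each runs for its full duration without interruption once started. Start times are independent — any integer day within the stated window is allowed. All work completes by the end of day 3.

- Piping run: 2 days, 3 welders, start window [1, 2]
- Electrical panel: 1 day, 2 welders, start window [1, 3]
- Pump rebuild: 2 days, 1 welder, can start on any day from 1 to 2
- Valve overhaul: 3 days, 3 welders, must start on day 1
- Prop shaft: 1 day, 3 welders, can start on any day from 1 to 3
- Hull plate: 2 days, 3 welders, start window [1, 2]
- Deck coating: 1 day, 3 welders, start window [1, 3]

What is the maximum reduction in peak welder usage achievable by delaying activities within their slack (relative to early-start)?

7

Early-start peak: d1:18  d2:10  d3:3 ⇒ 18.
Leveled (Piping run@1, Electrical panel@1, Pump rebuild@2, Valve overhaul@1, Prop shaft@1, Hull plate@2, Deck coating@3): d1:11  d2:10  d3:10 ⇒ 11.
Reduction 18 − 11 = 7.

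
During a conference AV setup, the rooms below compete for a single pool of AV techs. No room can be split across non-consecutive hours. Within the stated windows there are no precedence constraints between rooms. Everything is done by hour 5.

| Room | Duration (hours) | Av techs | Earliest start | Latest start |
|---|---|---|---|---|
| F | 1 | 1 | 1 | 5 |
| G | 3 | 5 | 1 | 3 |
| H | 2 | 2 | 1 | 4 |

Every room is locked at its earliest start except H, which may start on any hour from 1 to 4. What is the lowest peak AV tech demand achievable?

H@1: h1:8  h2:7  h3:5  h4:0  h5:0 → peak 8
H@2: h1:6  h2:7  h3:7  h4:0  h5:0 → peak 7
H@3: h1:6  h2:5  h3:7  h4:2  h5:0 → peak 7
H@4: h1:6  h2:5  h3:5  h4:2  h5:2 → peak 6
Best is H@4, peak 6.

6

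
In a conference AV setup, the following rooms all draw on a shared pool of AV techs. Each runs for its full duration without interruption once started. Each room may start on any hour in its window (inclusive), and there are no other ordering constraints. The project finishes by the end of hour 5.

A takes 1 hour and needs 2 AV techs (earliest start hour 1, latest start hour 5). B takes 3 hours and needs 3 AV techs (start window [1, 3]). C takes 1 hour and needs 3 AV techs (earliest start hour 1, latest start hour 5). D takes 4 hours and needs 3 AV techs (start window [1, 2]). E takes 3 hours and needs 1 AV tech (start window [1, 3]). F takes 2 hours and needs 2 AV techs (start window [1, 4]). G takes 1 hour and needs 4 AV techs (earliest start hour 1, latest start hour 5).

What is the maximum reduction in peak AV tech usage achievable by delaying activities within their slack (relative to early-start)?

Early-start peak: h1:18  h2:9  h3:7  h4:3  h5:0 ⇒ 18.
Leveled (A@1, B@1, C@4, D@2, E@3, F@1, G@5): h1:7  h2:8  h3:7  h4:7  h5:8 ⇒ 8.
Reduction 18 − 8 = 10.

10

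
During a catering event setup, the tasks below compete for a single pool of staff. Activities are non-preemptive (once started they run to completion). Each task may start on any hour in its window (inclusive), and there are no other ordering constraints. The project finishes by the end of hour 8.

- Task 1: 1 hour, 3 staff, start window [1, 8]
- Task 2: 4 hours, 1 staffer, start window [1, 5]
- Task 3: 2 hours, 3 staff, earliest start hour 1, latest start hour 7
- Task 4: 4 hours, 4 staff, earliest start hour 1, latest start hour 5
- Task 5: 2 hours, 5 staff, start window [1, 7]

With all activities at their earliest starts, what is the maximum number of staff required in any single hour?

16

Early-start schedule: Task 1@1, Task 2@1, Task 3@1, Task 4@1, Task 5@1.
Load per hour: hour 1: 16, hour 2: 13, hour 3: 5, hour 4: 5, hour 5: 0, hour 6: 0, hour 7: 0, hour 8: 0.
Peak is 16.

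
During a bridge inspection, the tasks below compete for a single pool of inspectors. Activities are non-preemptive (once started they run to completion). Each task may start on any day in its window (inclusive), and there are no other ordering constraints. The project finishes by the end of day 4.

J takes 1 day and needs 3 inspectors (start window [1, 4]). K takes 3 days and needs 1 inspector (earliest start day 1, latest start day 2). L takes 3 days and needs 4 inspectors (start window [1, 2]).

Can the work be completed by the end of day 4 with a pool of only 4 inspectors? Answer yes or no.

Total inspector-days = 18; over 4 days the average is 18/4 > 4, so some day must exceed 4.

no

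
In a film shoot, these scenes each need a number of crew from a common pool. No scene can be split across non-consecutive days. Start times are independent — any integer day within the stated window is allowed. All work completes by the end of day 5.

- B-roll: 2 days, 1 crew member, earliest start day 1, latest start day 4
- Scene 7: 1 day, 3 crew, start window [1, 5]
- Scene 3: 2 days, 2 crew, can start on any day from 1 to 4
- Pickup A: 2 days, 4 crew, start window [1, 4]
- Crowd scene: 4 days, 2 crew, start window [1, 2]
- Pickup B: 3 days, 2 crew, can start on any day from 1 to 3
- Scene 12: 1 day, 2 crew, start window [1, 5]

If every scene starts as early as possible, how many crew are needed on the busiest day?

16

Early-start schedule: B-roll@1, Scene 7@1, Scene 3@1, Pickup A@1, Crowd scene@1, Pickup B@1, Scene 12@1.
Load per day: day 1: 16, day 2: 11, day 3: 4, day 4: 2, day 5: 0.
Peak is 16.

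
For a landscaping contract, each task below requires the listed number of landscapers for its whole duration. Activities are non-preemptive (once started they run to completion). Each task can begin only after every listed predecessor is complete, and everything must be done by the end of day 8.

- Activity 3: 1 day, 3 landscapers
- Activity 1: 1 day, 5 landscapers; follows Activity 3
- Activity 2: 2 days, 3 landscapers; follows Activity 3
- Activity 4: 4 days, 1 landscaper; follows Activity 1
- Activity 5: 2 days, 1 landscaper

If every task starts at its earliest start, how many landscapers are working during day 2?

At early start, day 2 has: Activity 1, Activity 2, Activity 5.
Demand: 5 + 3 + 1 = 9.

9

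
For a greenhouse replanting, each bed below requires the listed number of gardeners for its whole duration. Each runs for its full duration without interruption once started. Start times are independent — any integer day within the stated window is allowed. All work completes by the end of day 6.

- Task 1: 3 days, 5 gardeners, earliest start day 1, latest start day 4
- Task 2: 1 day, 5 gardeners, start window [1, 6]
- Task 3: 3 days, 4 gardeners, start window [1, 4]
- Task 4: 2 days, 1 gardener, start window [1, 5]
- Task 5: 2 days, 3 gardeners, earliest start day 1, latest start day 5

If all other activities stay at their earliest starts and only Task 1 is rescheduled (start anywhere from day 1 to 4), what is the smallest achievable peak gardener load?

Task 1@1: d1:18  d2:13  d3:9  d4:0  d5:0  d6:0 → peak 18
Task 1@2: d1:13  d2:13  d3:9  d4:5  d5:0  d6:0 → peak 13
Task 1@3: d1:13  d2:8  d3:9  d4:5  d5:5  d6:0 → peak 13
Task 1@4: d1:13  d2:8  d3:4  d4:5  d5:5  d6:5 → peak 13
Best is Task 1@2, peak 13.

13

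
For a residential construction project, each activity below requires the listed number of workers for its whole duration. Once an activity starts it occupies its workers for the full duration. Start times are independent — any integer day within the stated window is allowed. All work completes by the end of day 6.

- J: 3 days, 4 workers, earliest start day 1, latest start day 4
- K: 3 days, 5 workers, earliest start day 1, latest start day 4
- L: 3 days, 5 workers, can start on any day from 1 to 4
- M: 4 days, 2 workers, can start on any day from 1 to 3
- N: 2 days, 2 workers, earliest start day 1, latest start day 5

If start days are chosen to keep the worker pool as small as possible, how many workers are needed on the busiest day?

Early-start (J@1, K@1, L@1, M@1, N@1) gives peak 18: d1:18  d2:18  d3:16  d4:2  d5:0  d6:0.
Shift L→4, N→4.
Schedule J@1, K@1, L@4, M@1, N@4: d1:11  d2:11  d3:11  d4:9  d5:7  d6:5 — peak 11.

11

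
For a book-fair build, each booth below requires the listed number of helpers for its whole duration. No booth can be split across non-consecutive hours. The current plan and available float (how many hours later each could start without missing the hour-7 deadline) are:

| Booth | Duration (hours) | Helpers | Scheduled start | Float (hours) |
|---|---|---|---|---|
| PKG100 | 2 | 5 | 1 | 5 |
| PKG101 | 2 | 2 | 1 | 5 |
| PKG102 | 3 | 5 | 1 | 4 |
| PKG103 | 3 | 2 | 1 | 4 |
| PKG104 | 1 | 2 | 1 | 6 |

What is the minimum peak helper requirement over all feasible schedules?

7

Early-start (PKG100@1, PKG101@1, PKG102@1, PKG103@1, PKG104@1) gives peak 16: h1:16  h2:14  h3:7  h4:0  h5:0  h6:0  h7:0.
Shift PKG102→3, PKG103→3, PKG104→6.
Schedule PKG100@1, PKG101@1, PKG102@3, PKG103@3, PKG104@6: h1:7  h2:7  h3:7  h4:7  h5:7  h6:2  h7:0 — peak 7.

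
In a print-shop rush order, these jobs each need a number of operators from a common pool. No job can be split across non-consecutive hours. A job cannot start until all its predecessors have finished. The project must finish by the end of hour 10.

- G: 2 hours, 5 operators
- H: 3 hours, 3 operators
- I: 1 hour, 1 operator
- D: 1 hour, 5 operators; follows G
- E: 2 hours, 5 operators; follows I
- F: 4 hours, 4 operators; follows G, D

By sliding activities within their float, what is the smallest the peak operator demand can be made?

7

Early-start (G@1, H@1, I@1, D@3, E@2, F@4) gives peak 13: h1:9  h2:13  h3:13  h4:4  h5:4  h6:4  h7:4  h8:0  h9:0  h10:0.
Shift H→4, E→8.
Schedule G@1, H@4, I@1, D@3, E@8, F@4: h1:6  h2:5  h3:5  h4:7  h5:7  h6:7  h7:4  h8:5  h9:5  h10:0 — peak 7.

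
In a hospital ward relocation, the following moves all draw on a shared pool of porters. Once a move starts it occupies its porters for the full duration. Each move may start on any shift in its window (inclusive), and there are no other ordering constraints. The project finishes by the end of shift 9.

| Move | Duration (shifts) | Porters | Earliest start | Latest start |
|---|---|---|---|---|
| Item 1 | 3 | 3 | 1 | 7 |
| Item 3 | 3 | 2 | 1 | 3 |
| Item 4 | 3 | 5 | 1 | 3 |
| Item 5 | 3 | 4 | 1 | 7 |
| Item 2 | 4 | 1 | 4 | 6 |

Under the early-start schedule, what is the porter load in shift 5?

At early start, shift 5 has: Item 2.
Demand: 1 = 1.

1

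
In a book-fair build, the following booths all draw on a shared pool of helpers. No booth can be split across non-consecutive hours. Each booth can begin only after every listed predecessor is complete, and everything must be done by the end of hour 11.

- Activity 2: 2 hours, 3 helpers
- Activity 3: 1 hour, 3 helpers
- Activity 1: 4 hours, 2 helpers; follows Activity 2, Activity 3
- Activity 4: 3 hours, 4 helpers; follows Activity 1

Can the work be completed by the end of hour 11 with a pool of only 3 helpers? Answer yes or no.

no

The minimum achievable peak is 4; 3 < 4, so no feasible schedule stays within the cap.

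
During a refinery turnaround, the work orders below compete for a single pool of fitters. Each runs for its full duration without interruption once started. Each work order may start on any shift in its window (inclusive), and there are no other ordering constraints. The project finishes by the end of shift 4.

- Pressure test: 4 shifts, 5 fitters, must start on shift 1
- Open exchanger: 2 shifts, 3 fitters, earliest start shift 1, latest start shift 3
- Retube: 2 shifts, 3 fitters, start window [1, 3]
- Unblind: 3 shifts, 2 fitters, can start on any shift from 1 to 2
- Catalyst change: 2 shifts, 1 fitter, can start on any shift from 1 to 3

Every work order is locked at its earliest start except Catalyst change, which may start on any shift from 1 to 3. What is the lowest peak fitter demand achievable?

13

Catalyst change@1: s1:14  s2:14  s3:7  s4:5 → peak 14
Catalyst change@2: s1:13  s2:14  s3:8  s4:5 → peak 14
Catalyst change@3: s1:13  s2:13  s3:8  s4:6 → peak 13
Best is Catalyst change@3, peak 13.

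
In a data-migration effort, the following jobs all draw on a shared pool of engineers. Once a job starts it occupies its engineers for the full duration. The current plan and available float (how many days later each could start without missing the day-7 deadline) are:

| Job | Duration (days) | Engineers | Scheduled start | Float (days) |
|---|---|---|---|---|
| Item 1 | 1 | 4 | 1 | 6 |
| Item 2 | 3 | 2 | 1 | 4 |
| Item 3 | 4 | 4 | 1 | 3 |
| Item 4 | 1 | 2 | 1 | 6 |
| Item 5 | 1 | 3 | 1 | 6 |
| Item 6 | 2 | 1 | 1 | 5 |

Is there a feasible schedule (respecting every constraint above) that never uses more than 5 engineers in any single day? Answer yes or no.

no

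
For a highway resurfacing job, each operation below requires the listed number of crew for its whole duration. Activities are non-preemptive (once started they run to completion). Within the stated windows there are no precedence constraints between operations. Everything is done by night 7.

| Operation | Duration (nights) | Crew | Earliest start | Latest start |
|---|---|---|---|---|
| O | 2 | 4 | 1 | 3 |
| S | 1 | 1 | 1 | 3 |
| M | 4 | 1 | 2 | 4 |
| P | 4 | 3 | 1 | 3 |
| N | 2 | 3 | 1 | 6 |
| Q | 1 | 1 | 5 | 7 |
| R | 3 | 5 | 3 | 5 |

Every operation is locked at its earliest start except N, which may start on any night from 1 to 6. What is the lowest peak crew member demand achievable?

N@1: n1:11  n2:11  n3:9  n4:9  n5:7  n6:0  n7:0 → peak 11
N@2: n1:8  n2:11  n3:12  n4:9  n5:7  n6:0  n7:0 → peak 12
N@3: n1:8  n2:8  n3:12  n4:12  n5:7  n6:0  n7:0 → peak 12
N@4: n1:8  n2:8  n3:9  n4:12  n5:10  n6:0  n7:0 → peak 12
N@5: n1:8  n2:8  n3:9  n4:9  n5:10  n6:3  n7:0 → peak 10
N@6: n1:8  n2:8  n3:9  n4:9  n5:7  n6:3  n7:3 → peak 9
Best is N@6, peak 9.

9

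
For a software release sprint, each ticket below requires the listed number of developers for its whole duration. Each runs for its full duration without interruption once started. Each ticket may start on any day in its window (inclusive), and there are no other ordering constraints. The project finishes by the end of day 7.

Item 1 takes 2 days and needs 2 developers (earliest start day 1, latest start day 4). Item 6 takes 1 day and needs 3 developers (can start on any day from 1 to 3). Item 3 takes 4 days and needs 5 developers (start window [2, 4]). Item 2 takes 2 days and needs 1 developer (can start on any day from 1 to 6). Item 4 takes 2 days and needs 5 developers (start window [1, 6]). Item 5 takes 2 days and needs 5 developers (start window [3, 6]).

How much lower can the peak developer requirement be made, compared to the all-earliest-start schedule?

3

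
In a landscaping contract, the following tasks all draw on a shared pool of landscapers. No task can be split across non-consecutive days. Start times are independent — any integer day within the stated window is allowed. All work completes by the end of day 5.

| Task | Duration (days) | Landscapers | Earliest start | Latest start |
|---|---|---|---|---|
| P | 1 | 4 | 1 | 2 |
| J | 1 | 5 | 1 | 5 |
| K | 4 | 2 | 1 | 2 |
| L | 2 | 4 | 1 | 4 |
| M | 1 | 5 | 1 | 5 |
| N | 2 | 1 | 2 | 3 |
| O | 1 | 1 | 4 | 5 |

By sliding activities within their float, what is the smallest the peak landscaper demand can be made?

Early-start (P@1, J@1, K@1, L@1, M@1, N@2, O@4) gives peak 20: d1:20  d2:7  d3:3  d4:3  d5:0.
Shift J→2, L→3, M→5, N→3, O→5.
Schedule P@1, J@2, K@1, L@3, M@5, N@3, O@5: d1:6  d2:7  d3:7  d4:7  d5:6 — peak 7.
Total landscaper-days = 33 over 5 days ⇒ peak ≥ ⌈33/5⌉ = 7, so 7 is optimal.

7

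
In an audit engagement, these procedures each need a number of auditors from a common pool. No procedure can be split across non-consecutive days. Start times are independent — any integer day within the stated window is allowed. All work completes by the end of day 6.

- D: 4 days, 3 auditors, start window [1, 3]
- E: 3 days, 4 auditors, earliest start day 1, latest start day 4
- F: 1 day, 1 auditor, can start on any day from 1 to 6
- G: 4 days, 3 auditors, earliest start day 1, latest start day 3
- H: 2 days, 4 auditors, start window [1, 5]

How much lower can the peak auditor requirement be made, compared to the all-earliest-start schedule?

5

Early-start peak: d1:15  d2:14  d3:10  d4:6  d5:0  d6:0 ⇒ 15.
Leveled (D@1, E@1, F@1, G@2, H@4): d1:8  d2:10  d3:10  d4:10  d5:7  d6:0 ⇒ 10.
Reduction 15 − 10 = 5.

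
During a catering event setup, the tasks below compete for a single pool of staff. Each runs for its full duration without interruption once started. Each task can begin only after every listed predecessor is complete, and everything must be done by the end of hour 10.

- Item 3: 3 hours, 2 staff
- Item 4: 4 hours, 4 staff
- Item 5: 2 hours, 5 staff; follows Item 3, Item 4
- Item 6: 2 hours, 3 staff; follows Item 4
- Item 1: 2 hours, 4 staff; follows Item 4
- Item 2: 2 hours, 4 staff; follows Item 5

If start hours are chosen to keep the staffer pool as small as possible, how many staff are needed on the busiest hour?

7

Early-start (Item 3@1, Item 4@1, Item 5@5, Item 6@5, Item 1@5, Item 2@7) gives peak 12: h1:6  h2:6  h3:6  h4:4  h5:12  h6:12  h7:4  h8:4  h9:0  h10:0.
Shift Item 6→7, Item 1→7, Item 2→9.
Schedule Item 3@1, Item 4@1, Item 5@5, Item 6@7, Item 1@7, Item 2@9: h1:6  h2:6  h3:6  h4:4  h5:5  h6:5  h7:7  h8:7  h9:4  h10:4 — peak 7.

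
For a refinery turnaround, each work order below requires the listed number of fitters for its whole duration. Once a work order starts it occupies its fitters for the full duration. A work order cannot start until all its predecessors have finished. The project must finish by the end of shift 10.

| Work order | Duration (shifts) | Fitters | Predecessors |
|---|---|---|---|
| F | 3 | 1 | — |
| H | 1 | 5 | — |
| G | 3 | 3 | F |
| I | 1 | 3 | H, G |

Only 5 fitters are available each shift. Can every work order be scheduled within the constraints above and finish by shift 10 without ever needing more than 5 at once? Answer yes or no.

Schedule F@1, H@4, G@5, I@8: s1:1  s2:1  s3:1  s4:5  s5:3  s6:3  s7:3  s8:3  s9:0  s10:0 — peak 5 ≤ 5.

yes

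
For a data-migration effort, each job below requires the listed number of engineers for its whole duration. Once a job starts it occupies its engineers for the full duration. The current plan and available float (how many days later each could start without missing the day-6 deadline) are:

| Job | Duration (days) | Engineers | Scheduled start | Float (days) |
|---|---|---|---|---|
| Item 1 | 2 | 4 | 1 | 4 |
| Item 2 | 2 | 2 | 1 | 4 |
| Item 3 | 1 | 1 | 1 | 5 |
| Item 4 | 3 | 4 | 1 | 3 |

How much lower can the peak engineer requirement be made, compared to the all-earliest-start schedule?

5

Early-start peak: d1:11  d2:10  d3:4  d4:0  d5:0  d6:0 ⇒ 11.
Leveled (Item 1@1, Item 2@1, Item 3@3, Item 4@3): d1:6  d2:6  d3:5  d4:4  d5:4  d6:0 ⇒ 6.
Reduction 11 − 6 = 5.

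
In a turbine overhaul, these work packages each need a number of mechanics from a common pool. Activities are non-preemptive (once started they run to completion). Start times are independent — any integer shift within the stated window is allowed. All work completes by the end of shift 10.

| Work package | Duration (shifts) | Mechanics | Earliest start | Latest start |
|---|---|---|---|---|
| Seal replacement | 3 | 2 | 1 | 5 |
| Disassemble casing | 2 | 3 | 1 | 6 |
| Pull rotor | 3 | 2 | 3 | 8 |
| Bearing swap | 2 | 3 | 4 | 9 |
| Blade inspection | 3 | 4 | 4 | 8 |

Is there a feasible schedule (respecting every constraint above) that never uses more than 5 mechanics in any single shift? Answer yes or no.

yes

Schedule Seal replacement@3, Disassemble casing@1, Pull rotor@3, Bearing swap@6, Blade inspection@8: s1:3  s2:3  s3:4  s4:4  s5:4  s6:3  s7:3  s8:4  s9:4  s10:4 — peak 4 ≤ 5.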